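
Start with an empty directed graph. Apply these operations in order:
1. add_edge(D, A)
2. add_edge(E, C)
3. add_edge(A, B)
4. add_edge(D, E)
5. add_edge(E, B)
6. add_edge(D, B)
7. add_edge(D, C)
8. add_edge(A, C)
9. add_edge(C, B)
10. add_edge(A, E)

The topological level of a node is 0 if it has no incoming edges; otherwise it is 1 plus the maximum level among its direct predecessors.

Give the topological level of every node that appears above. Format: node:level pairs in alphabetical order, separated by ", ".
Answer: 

Op 1: add_edge(D, A). Edges now: 1
Op 2: add_edge(E, C). Edges now: 2
Op 3: add_edge(A, B). Edges now: 3
Op 4: add_edge(D, E). Edges now: 4
Op 5: add_edge(E, B). Edges now: 5
Op 6: add_edge(D, B). Edges now: 6
Op 7: add_edge(D, C). Edges now: 7
Op 8: add_edge(A, C). Edges now: 8
Op 9: add_edge(C, B). Edges now: 9
Op 10: add_edge(A, E). Edges now: 10
Compute levels (Kahn BFS):
  sources (in-degree 0): D
  process D: level=0
    D->A: in-degree(A)=0, level(A)=1, enqueue
    D->B: in-degree(B)=3, level(B)>=1
    D->C: in-degree(C)=2, level(C)>=1
    D->E: in-degree(E)=1, level(E)>=1
  process A: level=1
    A->B: in-degree(B)=2, level(B)>=2
    A->C: in-degree(C)=1, level(C)>=2
    A->E: in-degree(E)=0, level(E)=2, enqueue
  process E: level=2
    E->B: in-degree(B)=1, level(B)>=3
    E->C: in-degree(C)=0, level(C)=3, enqueue
  process C: level=3
    C->B: in-degree(B)=0, level(B)=4, enqueue
  process B: level=4
All levels: A:1, B:4, C:3, D:0, E:2

Answer: A:1, B:4, C:3, D:0, E:2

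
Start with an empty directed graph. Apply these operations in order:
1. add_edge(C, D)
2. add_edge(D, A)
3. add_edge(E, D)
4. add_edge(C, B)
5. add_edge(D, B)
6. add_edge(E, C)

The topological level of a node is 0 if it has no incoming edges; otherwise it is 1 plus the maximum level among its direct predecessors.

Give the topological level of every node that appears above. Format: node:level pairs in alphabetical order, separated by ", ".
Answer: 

Answer: A:3, B:3, C:1, D:2, E:0

Derivation:
Op 1: add_edge(C, D). Edges now: 1
Op 2: add_edge(D, A). Edges now: 2
Op 3: add_edge(E, D). Edges now: 3
Op 4: add_edge(C, B). Edges now: 4
Op 5: add_edge(D, B). Edges now: 5
Op 6: add_edge(E, C). Edges now: 6
Compute levels (Kahn BFS):
  sources (in-degree 0): E
  process E: level=0
    E->C: in-degree(C)=0, level(C)=1, enqueue
    E->D: in-degree(D)=1, level(D)>=1
  process C: level=1
    C->B: in-degree(B)=1, level(B)>=2
    C->D: in-degree(D)=0, level(D)=2, enqueue
  process D: level=2
    D->A: in-degree(A)=0, level(A)=3, enqueue
    D->B: in-degree(B)=0, level(B)=3, enqueue
  process A: level=3
  process B: level=3
All levels: A:3, B:3, C:1, D:2, E:0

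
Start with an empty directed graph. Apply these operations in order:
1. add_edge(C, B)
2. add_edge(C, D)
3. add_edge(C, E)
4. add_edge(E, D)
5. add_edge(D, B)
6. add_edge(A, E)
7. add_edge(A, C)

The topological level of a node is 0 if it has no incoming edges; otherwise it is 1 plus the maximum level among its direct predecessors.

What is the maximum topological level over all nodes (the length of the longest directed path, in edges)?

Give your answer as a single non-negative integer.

Answer: 4

Derivation:
Op 1: add_edge(C, B). Edges now: 1
Op 2: add_edge(C, D). Edges now: 2
Op 3: add_edge(C, E). Edges now: 3
Op 4: add_edge(E, D). Edges now: 4
Op 5: add_edge(D, B). Edges now: 5
Op 6: add_edge(A, E). Edges now: 6
Op 7: add_edge(A, C). Edges now: 7
Compute levels (Kahn BFS):
  sources (in-degree 0): A
  process A: level=0
    A->C: in-degree(C)=0, level(C)=1, enqueue
    A->E: in-degree(E)=1, level(E)>=1
  process C: level=1
    C->B: in-degree(B)=1, level(B)>=2
    C->D: in-degree(D)=1, level(D)>=2
    C->E: in-degree(E)=0, level(E)=2, enqueue
  process E: level=2
    E->D: in-degree(D)=0, level(D)=3, enqueue
  process D: level=3
    D->B: in-degree(B)=0, level(B)=4, enqueue
  process B: level=4
All levels: A:0, B:4, C:1, D:3, E:2
max level = 4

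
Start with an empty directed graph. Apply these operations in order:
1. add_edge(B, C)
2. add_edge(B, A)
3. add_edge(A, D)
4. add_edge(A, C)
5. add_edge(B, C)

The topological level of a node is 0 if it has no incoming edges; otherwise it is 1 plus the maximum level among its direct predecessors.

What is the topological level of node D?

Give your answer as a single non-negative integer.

Op 1: add_edge(B, C). Edges now: 1
Op 2: add_edge(B, A). Edges now: 2
Op 3: add_edge(A, D). Edges now: 3
Op 4: add_edge(A, C). Edges now: 4
Op 5: add_edge(B, C) (duplicate, no change). Edges now: 4
Compute levels (Kahn BFS):
  sources (in-degree 0): B
  process B: level=0
    B->A: in-degree(A)=0, level(A)=1, enqueue
    B->C: in-degree(C)=1, level(C)>=1
  process A: level=1
    A->C: in-degree(C)=0, level(C)=2, enqueue
    A->D: in-degree(D)=0, level(D)=2, enqueue
  process C: level=2
  process D: level=2
All levels: A:1, B:0, C:2, D:2
level(D) = 2

Answer: 2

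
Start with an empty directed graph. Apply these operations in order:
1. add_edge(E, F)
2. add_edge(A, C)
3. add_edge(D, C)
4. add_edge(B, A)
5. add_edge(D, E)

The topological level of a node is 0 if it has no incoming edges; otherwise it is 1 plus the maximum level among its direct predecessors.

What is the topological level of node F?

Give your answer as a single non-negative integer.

Answer: 2

Derivation:
Op 1: add_edge(E, F). Edges now: 1
Op 2: add_edge(A, C). Edges now: 2
Op 3: add_edge(D, C). Edges now: 3
Op 4: add_edge(B, A). Edges now: 4
Op 5: add_edge(D, E). Edges now: 5
Compute levels (Kahn BFS):
  sources (in-degree 0): B, D
  process B: level=0
    B->A: in-degree(A)=0, level(A)=1, enqueue
  process D: level=0
    D->C: in-degree(C)=1, level(C)>=1
    D->E: in-degree(E)=0, level(E)=1, enqueue
  process A: level=1
    A->C: in-degree(C)=0, level(C)=2, enqueue
  process E: level=1
    E->F: in-degree(F)=0, level(F)=2, enqueue
  process C: level=2
  process F: level=2
All levels: A:1, B:0, C:2, D:0, E:1, F:2
level(F) = 2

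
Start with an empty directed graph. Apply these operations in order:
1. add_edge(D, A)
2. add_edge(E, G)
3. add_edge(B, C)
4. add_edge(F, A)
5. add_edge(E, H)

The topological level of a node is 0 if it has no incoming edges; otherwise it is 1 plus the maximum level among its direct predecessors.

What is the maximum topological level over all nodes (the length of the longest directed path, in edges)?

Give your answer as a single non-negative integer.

Answer: 1

Derivation:
Op 1: add_edge(D, A). Edges now: 1
Op 2: add_edge(E, G). Edges now: 2
Op 3: add_edge(B, C). Edges now: 3
Op 4: add_edge(F, A). Edges now: 4
Op 5: add_edge(E, H). Edges now: 5
Compute levels (Kahn BFS):
  sources (in-degree 0): B, D, E, F
  process B: level=0
    B->C: in-degree(C)=0, level(C)=1, enqueue
  process D: level=0
    D->A: in-degree(A)=1, level(A)>=1
  process E: level=0
    E->G: in-degree(G)=0, level(G)=1, enqueue
    E->H: in-degree(H)=0, level(H)=1, enqueue
  process F: level=0
    F->A: in-degree(A)=0, level(A)=1, enqueue
  process C: level=1
  process G: level=1
  process H: level=1
  process A: level=1
All levels: A:1, B:0, C:1, D:0, E:0, F:0, G:1, H:1
max level = 1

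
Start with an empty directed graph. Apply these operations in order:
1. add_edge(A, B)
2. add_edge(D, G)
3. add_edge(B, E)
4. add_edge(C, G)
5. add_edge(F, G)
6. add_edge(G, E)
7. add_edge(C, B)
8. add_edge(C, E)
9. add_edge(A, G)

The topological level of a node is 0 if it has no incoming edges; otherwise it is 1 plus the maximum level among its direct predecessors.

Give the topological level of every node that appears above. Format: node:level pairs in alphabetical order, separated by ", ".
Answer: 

Answer: A:0, B:1, C:0, D:0, E:2, F:0, G:1

Derivation:
Op 1: add_edge(A, B). Edges now: 1
Op 2: add_edge(D, G). Edges now: 2
Op 3: add_edge(B, E). Edges now: 3
Op 4: add_edge(C, G). Edges now: 4
Op 5: add_edge(F, G). Edges now: 5
Op 6: add_edge(G, E). Edges now: 6
Op 7: add_edge(C, B). Edges now: 7
Op 8: add_edge(C, E). Edges now: 8
Op 9: add_edge(A, G). Edges now: 9
Compute levels (Kahn BFS):
  sources (in-degree 0): A, C, D, F
  process A: level=0
    A->B: in-degree(B)=1, level(B)>=1
    A->G: in-degree(G)=3, level(G)>=1
  process C: level=0
    C->B: in-degree(B)=0, level(B)=1, enqueue
    C->E: in-degree(E)=2, level(E)>=1
    C->G: in-degree(G)=2, level(G)>=1
  process D: level=0
    D->G: in-degree(G)=1, level(G)>=1
  process F: level=0
    F->G: in-degree(G)=0, level(G)=1, enqueue
  process B: level=1
    B->E: in-degree(E)=1, level(E)>=2
  process G: level=1
    G->E: in-degree(E)=0, level(E)=2, enqueue
  process E: level=2
All levels: A:0, B:1, C:0, D:0, E:2, F:0, G:1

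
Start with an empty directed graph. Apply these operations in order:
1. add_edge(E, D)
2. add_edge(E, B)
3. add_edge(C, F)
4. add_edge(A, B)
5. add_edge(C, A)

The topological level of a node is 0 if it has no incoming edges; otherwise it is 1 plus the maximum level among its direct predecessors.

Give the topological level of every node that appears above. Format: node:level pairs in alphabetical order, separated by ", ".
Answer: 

Op 1: add_edge(E, D). Edges now: 1
Op 2: add_edge(E, B). Edges now: 2
Op 3: add_edge(C, F). Edges now: 3
Op 4: add_edge(A, B). Edges now: 4
Op 5: add_edge(C, A). Edges now: 5
Compute levels (Kahn BFS):
  sources (in-degree 0): C, E
  process C: level=0
    C->A: in-degree(A)=0, level(A)=1, enqueue
    C->F: in-degree(F)=0, level(F)=1, enqueue
  process E: level=0
    E->B: in-degree(B)=1, level(B)>=1
    E->D: in-degree(D)=0, level(D)=1, enqueue
  process A: level=1
    A->B: in-degree(B)=0, level(B)=2, enqueue
  process F: level=1
  process D: level=1
  process B: level=2
All levels: A:1, B:2, C:0, D:1, E:0, F:1

Answer: A:1, B:2, C:0, D:1, E:0, F:1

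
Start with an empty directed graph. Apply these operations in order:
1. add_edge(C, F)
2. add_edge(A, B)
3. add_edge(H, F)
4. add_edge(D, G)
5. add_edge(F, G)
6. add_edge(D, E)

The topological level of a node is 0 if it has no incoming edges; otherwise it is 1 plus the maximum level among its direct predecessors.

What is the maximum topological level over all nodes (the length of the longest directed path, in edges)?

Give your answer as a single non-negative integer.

Op 1: add_edge(C, F). Edges now: 1
Op 2: add_edge(A, B). Edges now: 2
Op 3: add_edge(H, F). Edges now: 3
Op 4: add_edge(D, G). Edges now: 4
Op 5: add_edge(F, G). Edges now: 5
Op 6: add_edge(D, E). Edges now: 6
Compute levels (Kahn BFS):
  sources (in-degree 0): A, C, D, H
  process A: level=0
    A->B: in-degree(B)=0, level(B)=1, enqueue
  process C: level=0
    C->F: in-degree(F)=1, level(F)>=1
  process D: level=0
    D->E: in-degree(E)=0, level(E)=1, enqueue
    D->G: in-degree(G)=1, level(G)>=1
  process H: level=0
    H->F: in-degree(F)=0, level(F)=1, enqueue
  process B: level=1
  process E: level=1
  process F: level=1
    F->G: in-degree(G)=0, level(G)=2, enqueue
  process G: level=2
All levels: A:0, B:1, C:0, D:0, E:1, F:1, G:2, H:0
max level = 2

Answer: 2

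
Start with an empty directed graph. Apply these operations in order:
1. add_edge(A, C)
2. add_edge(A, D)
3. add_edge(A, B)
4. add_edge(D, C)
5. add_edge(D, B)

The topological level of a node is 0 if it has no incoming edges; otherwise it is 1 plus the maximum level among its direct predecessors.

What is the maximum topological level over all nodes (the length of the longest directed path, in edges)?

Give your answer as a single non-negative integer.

Op 1: add_edge(A, C). Edges now: 1
Op 2: add_edge(A, D). Edges now: 2
Op 3: add_edge(A, B). Edges now: 3
Op 4: add_edge(D, C). Edges now: 4
Op 5: add_edge(D, B). Edges now: 5
Compute levels (Kahn BFS):
  sources (in-degree 0): A
  process A: level=0
    A->B: in-degree(B)=1, level(B)>=1
    A->C: in-degree(C)=1, level(C)>=1
    A->D: in-degree(D)=0, level(D)=1, enqueue
  process D: level=1
    D->B: in-degree(B)=0, level(B)=2, enqueue
    D->C: in-degree(C)=0, level(C)=2, enqueue
  process B: level=2
  process C: level=2
All levels: A:0, B:2, C:2, D:1
max level = 2

Answer: 2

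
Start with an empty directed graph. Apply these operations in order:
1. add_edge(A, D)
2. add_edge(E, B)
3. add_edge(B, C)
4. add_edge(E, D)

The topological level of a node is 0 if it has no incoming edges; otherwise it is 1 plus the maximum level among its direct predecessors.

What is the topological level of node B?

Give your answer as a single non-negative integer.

Op 1: add_edge(A, D). Edges now: 1
Op 2: add_edge(E, B). Edges now: 2
Op 3: add_edge(B, C). Edges now: 3
Op 4: add_edge(E, D). Edges now: 4
Compute levels (Kahn BFS):
  sources (in-degree 0): A, E
  process A: level=0
    A->D: in-degree(D)=1, level(D)>=1
  process E: level=0
    E->B: in-degree(B)=0, level(B)=1, enqueue
    E->D: in-degree(D)=0, level(D)=1, enqueue
  process B: level=1
    B->C: in-degree(C)=0, level(C)=2, enqueue
  process D: level=1
  process C: level=2
All levels: A:0, B:1, C:2, D:1, E:0
level(B) = 1

Answer: 1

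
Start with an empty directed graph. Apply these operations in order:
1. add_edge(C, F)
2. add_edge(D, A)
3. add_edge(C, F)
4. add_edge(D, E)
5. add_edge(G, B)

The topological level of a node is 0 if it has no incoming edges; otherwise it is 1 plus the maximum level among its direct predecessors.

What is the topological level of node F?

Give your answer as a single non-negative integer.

Op 1: add_edge(C, F). Edges now: 1
Op 2: add_edge(D, A). Edges now: 2
Op 3: add_edge(C, F) (duplicate, no change). Edges now: 2
Op 4: add_edge(D, E). Edges now: 3
Op 5: add_edge(G, B). Edges now: 4
Compute levels (Kahn BFS):
  sources (in-degree 0): C, D, G
  process C: level=0
    C->F: in-degree(F)=0, level(F)=1, enqueue
  process D: level=0
    D->A: in-degree(A)=0, level(A)=1, enqueue
    D->E: in-degree(E)=0, level(E)=1, enqueue
  process G: level=0
    G->B: in-degree(B)=0, level(B)=1, enqueue
  process F: level=1
  process A: level=1
  process E: level=1
  process B: level=1
All levels: A:1, B:1, C:0, D:0, E:1, F:1, G:0
level(F) = 1

Answer: 1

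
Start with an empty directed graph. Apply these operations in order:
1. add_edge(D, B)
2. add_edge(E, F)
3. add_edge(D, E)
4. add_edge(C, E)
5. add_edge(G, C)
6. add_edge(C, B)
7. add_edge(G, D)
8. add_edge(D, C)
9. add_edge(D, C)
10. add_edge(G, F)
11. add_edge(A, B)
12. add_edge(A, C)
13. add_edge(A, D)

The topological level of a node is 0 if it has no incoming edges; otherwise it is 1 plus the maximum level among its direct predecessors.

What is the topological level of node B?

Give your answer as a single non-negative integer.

Op 1: add_edge(D, B). Edges now: 1
Op 2: add_edge(E, F). Edges now: 2
Op 3: add_edge(D, E). Edges now: 3
Op 4: add_edge(C, E). Edges now: 4
Op 5: add_edge(G, C). Edges now: 5
Op 6: add_edge(C, B). Edges now: 6
Op 7: add_edge(G, D). Edges now: 7
Op 8: add_edge(D, C). Edges now: 8
Op 9: add_edge(D, C) (duplicate, no change). Edges now: 8
Op 10: add_edge(G, F). Edges now: 9
Op 11: add_edge(A, B). Edges now: 10
Op 12: add_edge(A, C). Edges now: 11
Op 13: add_edge(A, D). Edges now: 12
Compute levels (Kahn BFS):
  sources (in-degree 0): A, G
  process A: level=0
    A->B: in-degree(B)=2, level(B)>=1
    A->C: in-degree(C)=2, level(C)>=1
    A->D: in-degree(D)=1, level(D)>=1
  process G: level=0
    G->C: in-degree(C)=1, level(C)>=1
    G->D: in-degree(D)=0, level(D)=1, enqueue
    G->F: in-degree(F)=1, level(F)>=1
  process D: level=1
    D->B: in-degree(B)=1, level(B)>=2
    D->C: in-degree(C)=0, level(C)=2, enqueue
    D->E: in-degree(E)=1, level(E)>=2
  process C: level=2
    C->B: in-degree(B)=0, level(B)=3, enqueue
    C->E: in-degree(E)=0, level(E)=3, enqueue
  process B: level=3
  process E: level=3
    E->F: in-degree(F)=0, level(F)=4, enqueue
  process F: level=4
All levels: A:0, B:3, C:2, D:1, E:3, F:4, G:0
level(B) = 3

Answer: 3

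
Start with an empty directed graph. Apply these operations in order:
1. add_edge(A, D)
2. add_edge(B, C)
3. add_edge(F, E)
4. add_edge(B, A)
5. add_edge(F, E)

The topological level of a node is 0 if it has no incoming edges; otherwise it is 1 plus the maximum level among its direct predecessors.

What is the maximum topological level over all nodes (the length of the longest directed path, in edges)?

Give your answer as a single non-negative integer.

Op 1: add_edge(A, D). Edges now: 1
Op 2: add_edge(B, C). Edges now: 2
Op 3: add_edge(F, E). Edges now: 3
Op 4: add_edge(B, A). Edges now: 4
Op 5: add_edge(F, E) (duplicate, no change). Edges now: 4
Compute levels (Kahn BFS):
  sources (in-degree 0): B, F
  process B: level=0
    B->A: in-degree(A)=0, level(A)=1, enqueue
    B->C: in-degree(C)=0, level(C)=1, enqueue
  process F: level=0
    F->E: in-degree(E)=0, level(E)=1, enqueue
  process A: level=1
    A->D: in-degree(D)=0, level(D)=2, enqueue
  process C: level=1
  process E: level=1
  process D: level=2
All levels: A:1, B:0, C:1, D:2, E:1, F:0
max level = 2

Answer: 2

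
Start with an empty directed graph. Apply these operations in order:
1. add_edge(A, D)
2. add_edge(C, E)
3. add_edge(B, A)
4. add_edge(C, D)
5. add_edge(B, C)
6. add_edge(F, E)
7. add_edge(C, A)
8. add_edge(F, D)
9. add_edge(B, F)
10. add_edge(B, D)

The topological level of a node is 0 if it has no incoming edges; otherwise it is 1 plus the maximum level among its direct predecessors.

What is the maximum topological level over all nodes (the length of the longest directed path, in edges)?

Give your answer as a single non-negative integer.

Answer: 3

Derivation:
Op 1: add_edge(A, D). Edges now: 1
Op 2: add_edge(C, E). Edges now: 2
Op 3: add_edge(B, A). Edges now: 3
Op 4: add_edge(C, D). Edges now: 4
Op 5: add_edge(B, C). Edges now: 5
Op 6: add_edge(F, E). Edges now: 6
Op 7: add_edge(C, A). Edges now: 7
Op 8: add_edge(F, D). Edges now: 8
Op 9: add_edge(B, F). Edges now: 9
Op 10: add_edge(B, D). Edges now: 10
Compute levels (Kahn BFS):
  sources (in-degree 0): B
  process B: level=0
    B->A: in-degree(A)=1, level(A)>=1
    B->C: in-degree(C)=0, level(C)=1, enqueue
    B->D: in-degree(D)=3, level(D)>=1
    B->F: in-degree(F)=0, level(F)=1, enqueue
  process C: level=1
    C->A: in-degree(A)=0, level(A)=2, enqueue
    C->D: in-degree(D)=2, level(D)>=2
    C->E: in-degree(E)=1, level(E)>=2
  process F: level=1
    F->D: in-degree(D)=1, level(D)>=2
    F->E: in-degree(E)=0, level(E)=2, enqueue
  process A: level=2
    A->D: in-degree(D)=0, level(D)=3, enqueue
  process E: level=2
  process D: level=3
All levels: A:2, B:0, C:1, D:3, E:2, F:1
max level = 3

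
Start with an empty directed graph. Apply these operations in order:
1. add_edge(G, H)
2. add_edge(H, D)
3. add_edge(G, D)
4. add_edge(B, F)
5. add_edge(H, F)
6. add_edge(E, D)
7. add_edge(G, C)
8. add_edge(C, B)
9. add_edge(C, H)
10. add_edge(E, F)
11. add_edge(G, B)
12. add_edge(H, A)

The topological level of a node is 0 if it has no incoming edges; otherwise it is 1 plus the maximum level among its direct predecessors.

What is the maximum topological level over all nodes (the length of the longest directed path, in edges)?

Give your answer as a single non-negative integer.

Answer: 3

Derivation:
Op 1: add_edge(G, H). Edges now: 1
Op 2: add_edge(H, D). Edges now: 2
Op 3: add_edge(G, D). Edges now: 3
Op 4: add_edge(B, F). Edges now: 4
Op 5: add_edge(H, F). Edges now: 5
Op 6: add_edge(E, D). Edges now: 6
Op 7: add_edge(G, C). Edges now: 7
Op 8: add_edge(C, B). Edges now: 8
Op 9: add_edge(C, H). Edges now: 9
Op 10: add_edge(E, F). Edges now: 10
Op 11: add_edge(G, B). Edges now: 11
Op 12: add_edge(H, A). Edges now: 12
Compute levels (Kahn BFS):
  sources (in-degree 0): E, G
  process E: level=0
    E->D: in-degree(D)=2, level(D)>=1
    E->F: in-degree(F)=2, level(F)>=1
  process G: level=0
    G->B: in-degree(B)=1, level(B)>=1
    G->C: in-degree(C)=0, level(C)=1, enqueue
    G->D: in-degree(D)=1, level(D)>=1
    G->H: in-degree(H)=1, level(H)>=1
  process C: level=1
    C->B: in-degree(B)=0, level(B)=2, enqueue
    C->H: in-degree(H)=0, level(H)=2, enqueue
  process B: level=2
    B->F: in-degree(F)=1, level(F)>=3
  process H: level=2
    H->A: in-degree(A)=0, level(A)=3, enqueue
    H->D: in-degree(D)=0, level(D)=3, enqueue
    H->F: in-degree(F)=0, level(F)=3, enqueue
  process A: level=3
  process D: level=3
  process F: level=3
All levels: A:3, B:2, C:1, D:3, E:0, F:3, G:0, H:2
max level = 3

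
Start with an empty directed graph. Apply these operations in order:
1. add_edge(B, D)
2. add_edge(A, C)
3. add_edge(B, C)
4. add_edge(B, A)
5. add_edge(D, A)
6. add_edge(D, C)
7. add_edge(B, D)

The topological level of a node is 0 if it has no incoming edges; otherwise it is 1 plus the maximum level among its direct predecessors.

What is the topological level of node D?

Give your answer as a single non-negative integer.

Op 1: add_edge(B, D). Edges now: 1
Op 2: add_edge(A, C). Edges now: 2
Op 3: add_edge(B, C). Edges now: 3
Op 4: add_edge(B, A). Edges now: 4
Op 5: add_edge(D, A). Edges now: 5
Op 6: add_edge(D, C). Edges now: 6
Op 7: add_edge(B, D) (duplicate, no change). Edges now: 6
Compute levels (Kahn BFS):
  sources (in-degree 0): B
  process B: level=0
    B->A: in-degree(A)=1, level(A)>=1
    B->C: in-degree(C)=2, level(C)>=1
    B->D: in-degree(D)=0, level(D)=1, enqueue
  process D: level=1
    D->A: in-degree(A)=0, level(A)=2, enqueue
    D->C: in-degree(C)=1, level(C)>=2
  process A: level=2
    A->C: in-degree(C)=0, level(C)=3, enqueue
  process C: level=3
All levels: A:2, B:0, C:3, D:1
level(D) = 1

Answer: 1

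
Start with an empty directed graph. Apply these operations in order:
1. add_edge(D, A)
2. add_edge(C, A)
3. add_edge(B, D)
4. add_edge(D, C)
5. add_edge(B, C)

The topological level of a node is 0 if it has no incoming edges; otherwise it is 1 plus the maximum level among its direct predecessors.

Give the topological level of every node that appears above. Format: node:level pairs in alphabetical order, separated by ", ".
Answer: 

Op 1: add_edge(D, A). Edges now: 1
Op 2: add_edge(C, A). Edges now: 2
Op 3: add_edge(B, D). Edges now: 3
Op 4: add_edge(D, C). Edges now: 4
Op 5: add_edge(B, C). Edges now: 5
Compute levels (Kahn BFS):
  sources (in-degree 0): B
  process B: level=0
    B->C: in-degree(C)=1, level(C)>=1
    B->D: in-degree(D)=0, level(D)=1, enqueue
  process D: level=1
    D->A: in-degree(A)=1, level(A)>=2
    D->C: in-degree(C)=0, level(C)=2, enqueue
  process C: level=2
    C->A: in-degree(A)=0, level(A)=3, enqueue
  process A: level=3
All levels: A:3, B:0, C:2, D:1

Answer: A:3, B:0, C:2, D:1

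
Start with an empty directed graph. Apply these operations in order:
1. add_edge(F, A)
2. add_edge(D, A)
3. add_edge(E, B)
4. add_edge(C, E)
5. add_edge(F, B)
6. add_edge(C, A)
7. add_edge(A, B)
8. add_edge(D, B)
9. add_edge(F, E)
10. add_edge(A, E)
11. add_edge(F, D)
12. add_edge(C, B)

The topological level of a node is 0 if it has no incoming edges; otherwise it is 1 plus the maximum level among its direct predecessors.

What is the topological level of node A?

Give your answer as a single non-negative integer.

Answer: 2

Derivation:
Op 1: add_edge(F, A). Edges now: 1
Op 2: add_edge(D, A). Edges now: 2
Op 3: add_edge(E, B). Edges now: 3
Op 4: add_edge(C, E). Edges now: 4
Op 5: add_edge(F, B). Edges now: 5
Op 6: add_edge(C, A). Edges now: 6
Op 7: add_edge(A, B). Edges now: 7
Op 8: add_edge(D, B). Edges now: 8
Op 9: add_edge(F, E). Edges now: 9
Op 10: add_edge(A, E). Edges now: 10
Op 11: add_edge(F, D). Edges now: 11
Op 12: add_edge(C, B). Edges now: 12
Compute levels (Kahn BFS):
  sources (in-degree 0): C, F
  process C: level=0
    C->A: in-degree(A)=2, level(A)>=1
    C->B: in-degree(B)=4, level(B)>=1
    C->E: in-degree(E)=2, level(E)>=1
  process F: level=0
    F->A: in-degree(A)=1, level(A)>=1
    F->B: in-degree(B)=3, level(B)>=1
    F->D: in-degree(D)=0, level(D)=1, enqueue
    F->E: in-degree(E)=1, level(E)>=1
  process D: level=1
    D->A: in-degree(A)=0, level(A)=2, enqueue
    D->B: in-degree(B)=2, level(B)>=2
  process A: level=2
    A->B: in-degree(B)=1, level(B)>=3
    A->E: in-degree(E)=0, level(E)=3, enqueue
  process E: level=3
    E->B: in-degree(B)=0, level(B)=4, enqueue
  process B: level=4
All levels: A:2, B:4, C:0, D:1, E:3, F:0
level(A) = 2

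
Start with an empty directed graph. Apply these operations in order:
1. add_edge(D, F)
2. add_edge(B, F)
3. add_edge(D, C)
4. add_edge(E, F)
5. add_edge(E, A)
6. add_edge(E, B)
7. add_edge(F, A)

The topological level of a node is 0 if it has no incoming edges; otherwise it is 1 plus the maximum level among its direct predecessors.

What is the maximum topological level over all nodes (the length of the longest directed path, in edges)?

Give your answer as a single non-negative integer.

Op 1: add_edge(D, F). Edges now: 1
Op 2: add_edge(B, F). Edges now: 2
Op 3: add_edge(D, C). Edges now: 3
Op 4: add_edge(E, F). Edges now: 4
Op 5: add_edge(E, A). Edges now: 5
Op 6: add_edge(E, B). Edges now: 6
Op 7: add_edge(F, A). Edges now: 7
Compute levels (Kahn BFS):
  sources (in-degree 0): D, E
  process D: level=0
    D->C: in-degree(C)=0, level(C)=1, enqueue
    D->F: in-degree(F)=2, level(F)>=1
  process E: level=0
    E->A: in-degree(A)=1, level(A)>=1
    E->B: in-degree(B)=0, level(B)=1, enqueue
    E->F: in-degree(F)=1, level(F)>=1
  process C: level=1
  process B: level=1
    B->F: in-degree(F)=0, level(F)=2, enqueue
  process F: level=2
    F->A: in-degree(A)=0, level(A)=3, enqueue
  process A: level=3
All levels: A:3, B:1, C:1, D:0, E:0, F:2
max level = 3

Answer: 3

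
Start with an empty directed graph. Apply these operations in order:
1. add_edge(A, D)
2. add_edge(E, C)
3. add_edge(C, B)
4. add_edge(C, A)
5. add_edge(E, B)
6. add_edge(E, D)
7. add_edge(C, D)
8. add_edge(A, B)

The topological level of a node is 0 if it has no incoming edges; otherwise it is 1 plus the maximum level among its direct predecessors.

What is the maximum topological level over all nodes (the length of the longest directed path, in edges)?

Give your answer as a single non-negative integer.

Answer: 3

Derivation:
Op 1: add_edge(A, D). Edges now: 1
Op 2: add_edge(E, C). Edges now: 2
Op 3: add_edge(C, B). Edges now: 3
Op 4: add_edge(C, A). Edges now: 4
Op 5: add_edge(E, B). Edges now: 5
Op 6: add_edge(E, D). Edges now: 6
Op 7: add_edge(C, D). Edges now: 7
Op 8: add_edge(A, B). Edges now: 8
Compute levels (Kahn BFS):
  sources (in-degree 0): E
  process E: level=0
    E->B: in-degree(B)=2, level(B)>=1
    E->C: in-degree(C)=0, level(C)=1, enqueue
    E->D: in-degree(D)=2, level(D)>=1
  process C: level=1
    C->A: in-degree(A)=0, level(A)=2, enqueue
    C->B: in-degree(B)=1, level(B)>=2
    C->D: in-degree(D)=1, level(D)>=2
  process A: level=2
    A->B: in-degree(B)=0, level(B)=3, enqueue
    A->D: in-degree(D)=0, level(D)=3, enqueue
  process B: level=3
  process D: level=3
All levels: A:2, B:3, C:1, D:3, E:0
max level = 3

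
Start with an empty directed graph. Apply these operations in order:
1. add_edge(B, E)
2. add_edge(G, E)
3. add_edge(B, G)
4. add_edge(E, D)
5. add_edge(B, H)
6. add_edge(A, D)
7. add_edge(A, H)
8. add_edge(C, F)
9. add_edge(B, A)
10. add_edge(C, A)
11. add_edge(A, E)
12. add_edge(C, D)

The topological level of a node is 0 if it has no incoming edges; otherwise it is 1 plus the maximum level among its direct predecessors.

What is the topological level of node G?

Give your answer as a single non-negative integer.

Op 1: add_edge(B, E). Edges now: 1
Op 2: add_edge(G, E). Edges now: 2
Op 3: add_edge(B, G). Edges now: 3
Op 4: add_edge(E, D). Edges now: 4
Op 5: add_edge(B, H). Edges now: 5
Op 6: add_edge(A, D). Edges now: 6
Op 7: add_edge(A, H). Edges now: 7
Op 8: add_edge(C, F). Edges now: 8
Op 9: add_edge(B, A). Edges now: 9
Op 10: add_edge(C, A). Edges now: 10
Op 11: add_edge(A, E). Edges now: 11
Op 12: add_edge(C, D). Edges now: 12
Compute levels (Kahn BFS):
  sources (in-degree 0): B, C
  process B: level=0
    B->A: in-degree(A)=1, level(A)>=1
    B->E: in-degree(E)=2, level(E)>=1
    B->G: in-degree(G)=0, level(G)=1, enqueue
    B->H: in-degree(H)=1, level(H)>=1
  process C: level=0
    C->A: in-degree(A)=0, level(A)=1, enqueue
    C->D: in-degree(D)=2, level(D)>=1
    C->F: in-degree(F)=0, level(F)=1, enqueue
  process G: level=1
    G->E: in-degree(E)=1, level(E)>=2
  process A: level=1
    A->D: in-degree(D)=1, level(D)>=2
    A->E: in-degree(E)=0, level(E)=2, enqueue
    A->H: in-degree(H)=0, level(H)=2, enqueue
  process F: level=1
  process E: level=2
    E->D: in-degree(D)=0, level(D)=3, enqueue
  process H: level=2
  process D: level=3
All levels: A:1, B:0, C:0, D:3, E:2, F:1, G:1, H:2
level(G) = 1

Answer: 1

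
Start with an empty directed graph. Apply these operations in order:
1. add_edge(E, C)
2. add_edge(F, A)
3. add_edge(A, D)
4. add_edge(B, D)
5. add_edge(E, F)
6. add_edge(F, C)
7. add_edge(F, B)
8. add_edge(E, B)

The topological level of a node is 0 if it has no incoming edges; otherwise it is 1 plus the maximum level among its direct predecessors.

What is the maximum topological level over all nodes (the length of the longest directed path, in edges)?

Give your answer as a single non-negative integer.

Answer: 3

Derivation:
Op 1: add_edge(E, C). Edges now: 1
Op 2: add_edge(F, A). Edges now: 2
Op 3: add_edge(A, D). Edges now: 3
Op 4: add_edge(B, D). Edges now: 4
Op 5: add_edge(E, F). Edges now: 5
Op 6: add_edge(F, C). Edges now: 6
Op 7: add_edge(F, B). Edges now: 7
Op 8: add_edge(E, B). Edges now: 8
Compute levels (Kahn BFS):
  sources (in-degree 0): E
  process E: level=0
    E->B: in-degree(B)=1, level(B)>=1
    E->C: in-degree(C)=1, level(C)>=1
    E->F: in-degree(F)=0, level(F)=1, enqueue
  process F: level=1
    F->A: in-degree(A)=0, level(A)=2, enqueue
    F->B: in-degree(B)=0, level(B)=2, enqueue
    F->C: in-degree(C)=0, level(C)=2, enqueue
  process A: level=2
    A->D: in-degree(D)=1, level(D)>=3
  process B: level=2
    B->D: in-degree(D)=0, level(D)=3, enqueue
  process C: level=2
  process D: level=3
All levels: A:2, B:2, C:2, D:3, E:0, F:1
max level = 3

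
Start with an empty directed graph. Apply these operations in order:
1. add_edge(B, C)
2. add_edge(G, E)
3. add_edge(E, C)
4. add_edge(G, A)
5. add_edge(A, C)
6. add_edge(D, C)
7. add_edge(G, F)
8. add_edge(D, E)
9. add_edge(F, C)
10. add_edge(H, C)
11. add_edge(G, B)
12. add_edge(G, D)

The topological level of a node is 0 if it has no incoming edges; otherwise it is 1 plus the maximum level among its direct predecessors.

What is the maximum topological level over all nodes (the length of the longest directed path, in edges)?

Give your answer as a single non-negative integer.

Answer: 3

Derivation:
Op 1: add_edge(B, C). Edges now: 1
Op 2: add_edge(G, E). Edges now: 2
Op 3: add_edge(E, C). Edges now: 3
Op 4: add_edge(G, A). Edges now: 4
Op 5: add_edge(A, C). Edges now: 5
Op 6: add_edge(D, C). Edges now: 6
Op 7: add_edge(G, F). Edges now: 7
Op 8: add_edge(D, E). Edges now: 8
Op 9: add_edge(F, C). Edges now: 9
Op 10: add_edge(H, C). Edges now: 10
Op 11: add_edge(G, B). Edges now: 11
Op 12: add_edge(G, D). Edges now: 12
Compute levels (Kahn BFS):
  sources (in-degree 0): G, H
  process G: level=0
    G->A: in-degree(A)=0, level(A)=1, enqueue
    G->B: in-degree(B)=0, level(B)=1, enqueue
    G->D: in-degree(D)=0, level(D)=1, enqueue
    G->E: in-degree(E)=1, level(E)>=1
    G->F: in-degree(F)=0, level(F)=1, enqueue
  process H: level=0
    H->C: in-degree(C)=5, level(C)>=1
  process A: level=1
    A->C: in-degree(C)=4, level(C)>=2
  process B: level=1
    B->C: in-degree(C)=3, level(C)>=2
  process D: level=1
    D->C: in-degree(C)=2, level(C)>=2
    D->E: in-degree(E)=0, level(E)=2, enqueue
  process F: level=1
    F->C: in-degree(C)=1, level(C)>=2
  process E: level=2
    E->C: in-degree(C)=0, level(C)=3, enqueue
  process C: level=3
All levels: A:1, B:1, C:3, D:1, E:2, F:1, G:0, H:0
max level = 3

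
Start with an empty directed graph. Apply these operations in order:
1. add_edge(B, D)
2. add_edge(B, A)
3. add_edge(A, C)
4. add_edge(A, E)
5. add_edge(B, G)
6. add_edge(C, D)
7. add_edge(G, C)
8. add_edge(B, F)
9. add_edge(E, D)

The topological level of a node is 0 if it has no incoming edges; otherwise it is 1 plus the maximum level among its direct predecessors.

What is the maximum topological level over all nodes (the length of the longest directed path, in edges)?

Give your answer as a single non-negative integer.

Answer: 3

Derivation:
Op 1: add_edge(B, D). Edges now: 1
Op 2: add_edge(B, A). Edges now: 2
Op 3: add_edge(A, C). Edges now: 3
Op 4: add_edge(A, E). Edges now: 4
Op 5: add_edge(B, G). Edges now: 5
Op 6: add_edge(C, D). Edges now: 6
Op 7: add_edge(G, C). Edges now: 7
Op 8: add_edge(B, F). Edges now: 8
Op 9: add_edge(E, D). Edges now: 9
Compute levels (Kahn BFS):
  sources (in-degree 0): B
  process B: level=0
    B->A: in-degree(A)=0, level(A)=1, enqueue
    B->D: in-degree(D)=2, level(D)>=1
    B->F: in-degree(F)=0, level(F)=1, enqueue
    B->G: in-degree(G)=0, level(G)=1, enqueue
  process A: level=1
    A->C: in-degree(C)=1, level(C)>=2
    A->E: in-degree(E)=0, level(E)=2, enqueue
  process F: level=1
  process G: level=1
    G->C: in-degree(C)=0, level(C)=2, enqueue
  process E: level=2
    E->D: in-degree(D)=1, level(D)>=3
  process C: level=2
    C->D: in-degree(D)=0, level(D)=3, enqueue
  process D: level=3
All levels: A:1, B:0, C:2, D:3, E:2, F:1, G:1
max level = 3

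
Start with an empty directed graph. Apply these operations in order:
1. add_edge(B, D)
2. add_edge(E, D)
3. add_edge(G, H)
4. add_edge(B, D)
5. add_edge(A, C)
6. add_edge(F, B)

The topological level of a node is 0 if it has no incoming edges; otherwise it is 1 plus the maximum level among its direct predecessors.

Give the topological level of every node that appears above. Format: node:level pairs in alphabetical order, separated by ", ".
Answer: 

Answer: A:0, B:1, C:1, D:2, E:0, F:0, G:0, H:1

Derivation:
Op 1: add_edge(B, D). Edges now: 1
Op 2: add_edge(E, D). Edges now: 2
Op 3: add_edge(G, H). Edges now: 3
Op 4: add_edge(B, D) (duplicate, no change). Edges now: 3
Op 5: add_edge(A, C). Edges now: 4
Op 6: add_edge(F, B). Edges now: 5
Compute levels (Kahn BFS):
  sources (in-degree 0): A, E, F, G
  process A: level=0
    A->C: in-degree(C)=0, level(C)=1, enqueue
  process E: level=0
    E->D: in-degree(D)=1, level(D)>=1
  process F: level=0
    F->B: in-degree(B)=0, level(B)=1, enqueue
  process G: level=0
    G->H: in-degree(H)=0, level(H)=1, enqueue
  process C: level=1
  process B: level=1
    B->D: in-degree(D)=0, level(D)=2, enqueue
  process H: level=1
  process D: level=2
All levels: A:0, B:1, C:1, D:2, E:0, F:0, G:0, H:1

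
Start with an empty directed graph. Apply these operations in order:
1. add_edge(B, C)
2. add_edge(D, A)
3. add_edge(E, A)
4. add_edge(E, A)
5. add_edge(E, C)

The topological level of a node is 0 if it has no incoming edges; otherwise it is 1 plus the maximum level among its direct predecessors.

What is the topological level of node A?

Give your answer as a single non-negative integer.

Answer: 1

Derivation:
Op 1: add_edge(B, C). Edges now: 1
Op 2: add_edge(D, A). Edges now: 2
Op 3: add_edge(E, A). Edges now: 3
Op 4: add_edge(E, A) (duplicate, no change). Edges now: 3
Op 5: add_edge(E, C). Edges now: 4
Compute levels (Kahn BFS):
  sources (in-degree 0): B, D, E
  process B: level=0
    B->C: in-degree(C)=1, level(C)>=1
  process D: level=0
    D->A: in-degree(A)=1, level(A)>=1
  process E: level=0
    E->A: in-degree(A)=0, level(A)=1, enqueue
    E->C: in-degree(C)=0, level(C)=1, enqueue
  process A: level=1
  process C: level=1
All levels: A:1, B:0, C:1, D:0, E:0
level(A) = 1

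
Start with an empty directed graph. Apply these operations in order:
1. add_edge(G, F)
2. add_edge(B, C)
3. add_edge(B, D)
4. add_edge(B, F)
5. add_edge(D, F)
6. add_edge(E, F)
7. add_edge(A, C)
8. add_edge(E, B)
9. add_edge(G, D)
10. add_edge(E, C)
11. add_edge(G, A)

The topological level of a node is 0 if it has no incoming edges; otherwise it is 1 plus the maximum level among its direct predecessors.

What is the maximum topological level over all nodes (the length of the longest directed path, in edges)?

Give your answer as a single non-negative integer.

Op 1: add_edge(G, F). Edges now: 1
Op 2: add_edge(B, C). Edges now: 2
Op 3: add_edge(B, D). Edges now: 3
Op 4: add_edge(B, F). Edges now: 4
Op 5: add_edge(D, F). Edges now: 5
Op 6: add_edge(E, F). Edges now: 6
Op 7: add_edge(A, C). Edges now: 7
Op 8: add_edge(E, B). Edges now: 8
Op 9: add_edge(G, D). Edges now: 9
Op 10: add_edge(E, C). Edges now: 10
Op 11: add_edge(G, A). Edges now: 11
Compute levels (Kahn BFS):
  sources (in-degree 0): E, G
  process E: level=0
    E->B: in-degree(B)=0, level(B)=1, enqueue
    E->C: in-degree(C)=2, level(C)>=1
    E->F: in-degree(F)=3, level(F)>=1
  process G: level=0
    G->A: in-degree(A)=0, level(A)=1, enqueue
    G->D: in-degree(D)=1, level(D)>=1
    G->F: in-degree(F)=2, level(F)>=1
  process B: level=1
    B->C: in-degree(C)=1, level(C)>=2
    B->D: in-degree(D)=0, level(D)=2, enqueue
    B->F: in-degree(F)=1, level(F)>=2
  process A: level=1
    A->C: in-degree(C)=0, level(C)=2, enqueue
  process D: level=2
    D->F: in-degree(F)=0, level(F)=3, enqueue
  process C: level=2
  process F: level=3
All levels: A:1, B:1, C:2, D:2, E:0, F:3, G:0
max level = 3

Answer: 3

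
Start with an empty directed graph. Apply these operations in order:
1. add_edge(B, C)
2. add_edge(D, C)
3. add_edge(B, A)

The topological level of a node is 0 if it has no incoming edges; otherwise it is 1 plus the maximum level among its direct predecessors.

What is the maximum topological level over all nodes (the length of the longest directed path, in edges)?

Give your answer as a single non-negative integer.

Op 1: add_edge(B, C). Edges now: 1
Op 2: add_edge(D, C). Edges now: 2
Op 3: add_edge(B, A). Edges now: 3
Compute levels (Kahn BFS):
  sources (in-degree 0): B, D
  process B: level=0
    B->A: in-degree(A)=0, level(A)=1, enqueue
    B->C: in-degree(C)=1, level(C)>=1
  process D: level=0
    D->C: in-degree(C)=0, level(C)=1, enqueue
  process A: level=1
  process C: level=1
All levels: A:1, B:0, C:1, D:0
max level = 1

Answer: 1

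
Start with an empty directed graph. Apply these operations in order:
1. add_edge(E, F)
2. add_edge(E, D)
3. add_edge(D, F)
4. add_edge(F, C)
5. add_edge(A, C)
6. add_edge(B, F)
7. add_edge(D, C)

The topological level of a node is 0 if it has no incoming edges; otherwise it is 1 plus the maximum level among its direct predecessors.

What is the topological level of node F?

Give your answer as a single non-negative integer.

Op 1: add_edge(E, F). Edges now: 1
Op 2: add_edge(E, D). Edges now: 2
Op 3: add_edge(D, F). Edges now: 3
Op 4: add_edge(F, C). Edges now: 4
Op 5: add_edge(A, C). Edges now: 5
Op 6: add_edge(B, F). Edges now: 6
Op 7: add_edge(D, C). Edges now: 7
Compute levels (Kahn BFS):
  sources (in-degree 0): A, B, E
  process A: level=0
    A->C: in-degree(C)=2, level(C)>=1
  process B: level=0
    B->F: in-degree(F)=2, level(F)>=1
  process E: level=0
    E->D: in-degree(D)=0, level(D)=1, enqueue
    E->F: in-degree(F)=1, level(F)>=1
  process D: level=1
    D->C: in-degree(C)=1, level(C)>=2
    D->F: in-degree(F)=0, level(F)=2, enqueue
  process F: level=2
    F->C: in-degree(C)=0, level(C)=3, enqueue
  process C: level=3
All levels: A:0, B:0, C:3, D:1, E:0, F:2
level(F) = 2

Answer: 2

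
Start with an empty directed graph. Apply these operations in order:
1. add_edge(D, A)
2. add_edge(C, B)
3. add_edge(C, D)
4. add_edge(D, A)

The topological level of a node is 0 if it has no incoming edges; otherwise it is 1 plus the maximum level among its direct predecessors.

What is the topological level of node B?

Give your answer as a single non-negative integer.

Op 1: add_edge(D, A). Edges now: 1
Op 2: add_edge(C, B). Edges now: 2
Op 3: add_edge(C, D). Edges now: 3
Op 4: add_edge(D, A) (duplicate, no change). Edges now: 3
Compute levels (Kahn BFS):
  sources (in-degree 0): C
  process C: level=0
    C->B: in-degree(B)=0, level(B)=1, enqueue
    C->D: in-degree(D)=0, level(D)=1, enqueue
  process B: level=1
  process D: level=1
    D->A: in-degree(A)=0, level(A)=2, enqueue
  process A: level=2
All levels: A:2, B:1, C:0, D:1
level(B) = 1

Answer: 1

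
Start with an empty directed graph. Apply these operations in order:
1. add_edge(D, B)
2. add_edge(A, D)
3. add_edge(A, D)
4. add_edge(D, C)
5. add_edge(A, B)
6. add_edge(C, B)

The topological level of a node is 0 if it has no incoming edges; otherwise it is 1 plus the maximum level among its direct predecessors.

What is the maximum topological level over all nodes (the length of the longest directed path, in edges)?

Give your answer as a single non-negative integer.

Op 1: add_edge(D, B). Edges now: 1
Op 2: add_edge(A, D). Edges now: 2
Op 3: add_edge(A, D) (duplicate, no change). Edges now: 2
Op 4: add_edge(D, C). Edges now: 3
Op 5: add_edge(A, B). Edges now: 4
Op 6: add_edge(C, B). Edges now: 5
Compute levels (Kahn BFS):
  sources (in-degree 0): A
  process A: level=0
    A->B: in-degree(B)=2, level(B)>=1
    A->D: in-degree(D)=0, level(D)=1, enqueue
  process D: level=1
    D->B: in-degree(B)=1, level(B)>=2
    D->C: in-degree(C)=0, level(C)=2, enqueue
  process C: level=2
    C->B: in-degree(B)=0, level(B)=3, enqueue
  process B: level=3
All levels: A:0, B:3, C:2, D:1
max level = 3

Answer: 3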